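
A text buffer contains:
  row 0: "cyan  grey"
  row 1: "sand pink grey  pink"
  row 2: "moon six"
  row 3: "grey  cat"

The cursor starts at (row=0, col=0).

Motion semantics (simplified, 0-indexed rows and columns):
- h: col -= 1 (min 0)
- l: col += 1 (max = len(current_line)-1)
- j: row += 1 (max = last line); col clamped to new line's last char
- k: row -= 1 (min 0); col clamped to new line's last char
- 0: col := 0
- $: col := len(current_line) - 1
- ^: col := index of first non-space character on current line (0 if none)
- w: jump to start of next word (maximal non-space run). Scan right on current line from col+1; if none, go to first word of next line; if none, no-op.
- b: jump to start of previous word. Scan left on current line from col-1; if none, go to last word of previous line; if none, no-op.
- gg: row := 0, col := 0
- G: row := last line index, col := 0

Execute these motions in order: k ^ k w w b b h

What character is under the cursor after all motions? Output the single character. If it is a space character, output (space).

After 1 (k): row=0 col=0 char='c'
After 2 (^): row=0 col=0 char='c'
After 3 (k): row=0 col=0 char='c'
After 4 (w): row=0 col=6 char='g'
After 5 (w): row=1 col=0 char='s'
After 6 (b): row=0 col=6 char='g'
After 7 (b): row=0 col=0 char='c'
After 8 (h): row=0 col=0 char='c'

Answer: c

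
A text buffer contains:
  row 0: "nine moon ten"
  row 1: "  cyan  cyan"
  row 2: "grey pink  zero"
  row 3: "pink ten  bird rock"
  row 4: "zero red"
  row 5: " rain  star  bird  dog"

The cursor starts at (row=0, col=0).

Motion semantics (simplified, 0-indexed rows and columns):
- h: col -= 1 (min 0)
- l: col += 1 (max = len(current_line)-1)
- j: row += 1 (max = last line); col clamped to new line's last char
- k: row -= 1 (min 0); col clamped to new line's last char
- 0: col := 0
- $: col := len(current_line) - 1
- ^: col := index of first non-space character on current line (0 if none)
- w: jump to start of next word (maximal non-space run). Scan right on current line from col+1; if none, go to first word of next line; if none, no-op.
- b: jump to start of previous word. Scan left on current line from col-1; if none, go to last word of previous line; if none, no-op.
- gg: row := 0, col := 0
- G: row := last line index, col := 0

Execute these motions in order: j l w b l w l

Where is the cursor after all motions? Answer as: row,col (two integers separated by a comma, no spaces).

After 1 (j): row=1 col=0 char='_'
After 2 (l): row=1 col=1 char='_'
After 3 (w): row=1 col=2 char='c'
After 4 (b): row=0 col=10 char='t'
After 5 (l): row=0 col=11 char='e'
After 6 (w): row=1 col=2 char='c'
After 7 (l): row=1 col=3 char='y'

Answer: 1,3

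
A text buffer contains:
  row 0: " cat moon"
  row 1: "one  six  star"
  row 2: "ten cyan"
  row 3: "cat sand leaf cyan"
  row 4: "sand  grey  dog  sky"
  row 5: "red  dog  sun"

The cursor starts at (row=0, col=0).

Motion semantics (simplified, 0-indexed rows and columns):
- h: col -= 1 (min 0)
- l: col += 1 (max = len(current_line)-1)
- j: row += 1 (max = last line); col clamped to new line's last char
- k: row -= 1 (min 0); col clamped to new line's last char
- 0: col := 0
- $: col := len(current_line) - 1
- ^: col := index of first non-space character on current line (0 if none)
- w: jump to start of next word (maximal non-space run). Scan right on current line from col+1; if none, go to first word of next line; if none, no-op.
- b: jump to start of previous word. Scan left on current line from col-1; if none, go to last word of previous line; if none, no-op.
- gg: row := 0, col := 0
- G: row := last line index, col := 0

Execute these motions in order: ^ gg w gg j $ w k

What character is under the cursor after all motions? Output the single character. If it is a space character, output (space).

After 1 (^): row=0 col=1 char='c'
After 2 (gg): row=0 col=0 char='_'
After 3 (w): row=0 col=1 char='c'
After 4 (gg): row=0 col=0 char='_'
After 5 (j): row=1 col=0 char='o'
After 6 ($): row=1 col=13 char='r'
After 7 (w): row=2 col=0 char='t'
After 8 (k): row=1 col=0 char='o'

Answer: o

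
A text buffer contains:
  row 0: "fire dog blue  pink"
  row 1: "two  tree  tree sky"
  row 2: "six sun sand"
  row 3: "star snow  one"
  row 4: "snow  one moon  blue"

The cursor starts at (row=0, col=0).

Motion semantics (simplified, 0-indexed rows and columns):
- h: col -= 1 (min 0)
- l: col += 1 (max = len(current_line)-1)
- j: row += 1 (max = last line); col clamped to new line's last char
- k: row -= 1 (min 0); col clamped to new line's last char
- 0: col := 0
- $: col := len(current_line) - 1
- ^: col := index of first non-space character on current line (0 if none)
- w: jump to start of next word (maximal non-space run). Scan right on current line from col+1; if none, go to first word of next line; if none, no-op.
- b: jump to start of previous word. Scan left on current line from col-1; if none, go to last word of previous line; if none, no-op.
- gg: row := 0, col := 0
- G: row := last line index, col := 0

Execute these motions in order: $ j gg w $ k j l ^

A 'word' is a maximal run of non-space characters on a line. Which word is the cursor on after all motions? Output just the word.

After 1 ($): row=0 col=18 char='k'
After 2 (j): row=1 col=18 char='y'
After 3 (gg): row=0 col=0 char='f'
After 4 (w): row=0 col=5 char='d'
After 5 ($): row=0 col=18 char='k'
After 6 (k): row=0 col=18 char='k'
After 7 (j): row=1 col=18 char='y'
After 8 (l): row=1 col=18 char='y'
After 9 (^): row=1 col=0 char='t'

Answer: two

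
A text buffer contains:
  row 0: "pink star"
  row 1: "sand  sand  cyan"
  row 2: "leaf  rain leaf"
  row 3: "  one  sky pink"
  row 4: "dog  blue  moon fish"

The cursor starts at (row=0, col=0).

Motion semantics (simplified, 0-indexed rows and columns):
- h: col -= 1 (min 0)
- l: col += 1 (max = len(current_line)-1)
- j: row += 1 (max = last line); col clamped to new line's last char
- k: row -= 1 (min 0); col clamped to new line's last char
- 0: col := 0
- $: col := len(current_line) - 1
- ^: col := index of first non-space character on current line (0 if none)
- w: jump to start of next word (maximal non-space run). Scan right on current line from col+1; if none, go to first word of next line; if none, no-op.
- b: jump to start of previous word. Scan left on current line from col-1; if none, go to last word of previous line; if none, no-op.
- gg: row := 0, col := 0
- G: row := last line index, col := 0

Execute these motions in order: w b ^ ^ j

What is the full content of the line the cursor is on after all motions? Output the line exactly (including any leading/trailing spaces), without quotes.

Answer: sand  sand  cyan

Derivation:
After 1 (w): row=0 col=5 char='s'
After 2 (b): row=0 col=0 char='p'
After 3 (^): row=0 col=0 char='p'
After 4 (^): row=0 col=0 char='p'
After 5 (j): row=1 col=0 char='s'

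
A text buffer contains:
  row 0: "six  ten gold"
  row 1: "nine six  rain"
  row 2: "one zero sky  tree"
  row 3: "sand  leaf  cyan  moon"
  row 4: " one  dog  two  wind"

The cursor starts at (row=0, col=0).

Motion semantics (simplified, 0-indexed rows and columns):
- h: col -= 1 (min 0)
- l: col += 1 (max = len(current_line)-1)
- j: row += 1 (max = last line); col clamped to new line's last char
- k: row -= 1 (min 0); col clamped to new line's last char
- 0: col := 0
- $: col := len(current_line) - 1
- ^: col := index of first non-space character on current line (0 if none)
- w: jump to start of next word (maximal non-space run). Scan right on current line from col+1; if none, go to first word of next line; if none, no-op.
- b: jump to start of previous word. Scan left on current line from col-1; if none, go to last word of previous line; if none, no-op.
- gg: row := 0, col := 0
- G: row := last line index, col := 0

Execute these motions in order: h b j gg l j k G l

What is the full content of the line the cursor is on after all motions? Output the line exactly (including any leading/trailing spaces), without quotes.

After 1 (h): row=0 col=0 char='s'
After 2 (b): row=0 col=0 char='s'
After 3 (j): row=1 col=0 char='n'
After 4 (gg): row=0 col=0 char='s'
After 5 (l): row=0 col=1 char='i'
After 6 (j): row=1 col=1 char='i'
After 7 (k): row=0 col=1 char='i'
After 8 (G): row=4 col=0 char='_'
After 9 (l): row=4 col=1 char='o'

Answer:  one  dog  two  wind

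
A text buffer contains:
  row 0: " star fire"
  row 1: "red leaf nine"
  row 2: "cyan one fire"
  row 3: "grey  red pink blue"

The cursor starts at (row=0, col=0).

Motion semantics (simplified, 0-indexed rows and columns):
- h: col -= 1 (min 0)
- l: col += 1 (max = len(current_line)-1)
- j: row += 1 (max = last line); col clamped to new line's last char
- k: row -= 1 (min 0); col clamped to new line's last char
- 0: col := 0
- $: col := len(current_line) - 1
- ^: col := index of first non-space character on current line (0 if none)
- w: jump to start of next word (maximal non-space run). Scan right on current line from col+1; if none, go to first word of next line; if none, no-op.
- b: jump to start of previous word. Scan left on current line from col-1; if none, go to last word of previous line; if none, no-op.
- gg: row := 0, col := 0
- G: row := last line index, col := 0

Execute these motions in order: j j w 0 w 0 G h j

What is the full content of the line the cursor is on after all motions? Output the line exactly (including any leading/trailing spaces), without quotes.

After 1 (j): row=1 col=0 char='r'
After 2 (j): row=2 col=0 char='c'
After 3 (w): row=2 col=5 char='o'
After 4 (0): row=2 col=0 char='c'
After 5 (w): row=2 col=5 char='o'
After 6 (0): row=2 col=0 char='c'
After 7 (G): row=3 col=0 char='g'
After 8 (h): row=3 col=0 char='g'
After 9 (j): row=3 col=0 char='g'

Answer: grey  red pink blue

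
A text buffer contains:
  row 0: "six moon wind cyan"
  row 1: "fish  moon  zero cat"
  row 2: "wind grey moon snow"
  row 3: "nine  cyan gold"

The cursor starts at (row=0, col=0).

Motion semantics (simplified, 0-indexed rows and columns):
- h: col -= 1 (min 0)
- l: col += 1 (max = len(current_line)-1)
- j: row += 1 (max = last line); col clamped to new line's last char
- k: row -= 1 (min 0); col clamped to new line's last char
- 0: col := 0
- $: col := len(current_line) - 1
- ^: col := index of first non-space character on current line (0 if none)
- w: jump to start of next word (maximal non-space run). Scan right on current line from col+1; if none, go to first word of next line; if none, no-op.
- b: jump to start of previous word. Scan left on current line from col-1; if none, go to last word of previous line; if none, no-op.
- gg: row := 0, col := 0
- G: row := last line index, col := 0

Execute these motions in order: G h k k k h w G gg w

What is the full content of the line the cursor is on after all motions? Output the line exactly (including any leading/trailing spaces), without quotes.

Answer: six moon wind cyan

Derivation:
After 1 (G): row=3 col=0 char='n'
After 2 (h): row=3 col=0 char='n'
After 3 (k): row=2 col=0 char='w'
After 4 (k): row=1 col=0 char='f'
After 5 (k): row=0 col=0 char='s'
After 6 (h): row=0 col=0 char='s'
After 7 (w): row=0 col=4 char='m'
After 8 (G): row=3 col=0 char='n'
After 9 (gg): row=0 col=0 char='s'
After 10 (w): row=0 col=4 char='m'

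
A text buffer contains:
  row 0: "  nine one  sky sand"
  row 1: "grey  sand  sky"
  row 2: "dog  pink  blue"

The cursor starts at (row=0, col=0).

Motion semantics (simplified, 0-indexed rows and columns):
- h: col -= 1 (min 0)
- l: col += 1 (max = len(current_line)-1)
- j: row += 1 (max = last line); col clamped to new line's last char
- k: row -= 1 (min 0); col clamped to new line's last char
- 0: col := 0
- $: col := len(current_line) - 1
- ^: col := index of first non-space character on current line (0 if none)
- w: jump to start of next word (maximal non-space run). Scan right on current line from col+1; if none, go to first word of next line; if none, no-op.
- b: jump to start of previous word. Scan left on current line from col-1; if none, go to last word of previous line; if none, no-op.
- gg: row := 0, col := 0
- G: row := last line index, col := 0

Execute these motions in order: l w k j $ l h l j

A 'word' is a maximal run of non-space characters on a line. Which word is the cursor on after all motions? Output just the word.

Answer: blue

Derivation:
After 1 (l): row=0 col=1 char='_'
After 2 (w): row=0 col=2 char='n'
After 3 (k): row=0 col=2 char='n'
After 4 (j): row=1 col=2 char='e'
After 5 ($): row=1 col=14 char='y'
After 6 (l): row=1 col=14 char='y'
After 7 (h): row=1 col=13 char='k'
After 8 (l): row=1 col=14 char='y'
After 9 (j): row=2 col=14 char='e'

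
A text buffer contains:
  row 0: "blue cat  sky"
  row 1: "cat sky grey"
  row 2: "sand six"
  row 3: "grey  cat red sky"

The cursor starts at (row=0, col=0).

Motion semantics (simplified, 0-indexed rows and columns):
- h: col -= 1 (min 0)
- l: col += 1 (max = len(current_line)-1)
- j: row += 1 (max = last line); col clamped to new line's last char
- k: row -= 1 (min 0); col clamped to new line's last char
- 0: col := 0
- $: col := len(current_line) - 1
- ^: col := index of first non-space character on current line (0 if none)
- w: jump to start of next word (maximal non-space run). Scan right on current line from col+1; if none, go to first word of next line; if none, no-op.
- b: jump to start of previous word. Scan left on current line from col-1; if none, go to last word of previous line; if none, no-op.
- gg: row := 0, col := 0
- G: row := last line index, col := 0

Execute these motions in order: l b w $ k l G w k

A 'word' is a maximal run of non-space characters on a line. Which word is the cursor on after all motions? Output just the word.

After 1 (l): row=0 col=1 char='l'
After 2 (b): row=0 col=0 char='b'
After 3 (w): row=0 col=5 char='c'
After 4 ($): row=0 col=12 char='y'
After 5 (k): row=0 col=12 char='y'
After 6 (l): row=0 col=12 char='y'
After 7 (G): row=3 col=0 char='g'
After 8 (w): row=3 col=6 char='c'
After 9 (k): row=2 col=6 char='i'

Answer: six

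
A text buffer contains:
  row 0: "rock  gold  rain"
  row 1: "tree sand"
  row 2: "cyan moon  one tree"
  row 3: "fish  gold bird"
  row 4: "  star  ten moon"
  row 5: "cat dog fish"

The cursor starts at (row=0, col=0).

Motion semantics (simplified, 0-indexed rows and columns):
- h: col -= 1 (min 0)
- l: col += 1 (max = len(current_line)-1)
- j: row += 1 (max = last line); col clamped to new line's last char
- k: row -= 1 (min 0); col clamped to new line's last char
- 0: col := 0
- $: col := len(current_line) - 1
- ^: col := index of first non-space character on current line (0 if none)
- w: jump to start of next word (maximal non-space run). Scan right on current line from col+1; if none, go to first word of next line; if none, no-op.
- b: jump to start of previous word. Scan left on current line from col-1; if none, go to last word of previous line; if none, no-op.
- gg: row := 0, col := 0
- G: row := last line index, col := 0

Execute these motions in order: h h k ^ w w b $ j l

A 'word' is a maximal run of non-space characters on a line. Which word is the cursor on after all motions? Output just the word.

After 1 (h): row=0 col=0 char='r'
After 2 (h): row=0 col=0 char='r'
After 3 (k): row=0 col=0 char='r'
After 4 (^): row=0 col=0 char='r'
After 5 (w): row=0 col=6 char='g'
After 6 (w): row=0 col=12 char='r'
After 7 (b): row=0 col=6 char='g'
After 8 ($): row=0 col=15 char='n'
After 9 (j): row=1 col=8 char='d'
After 10 (l): row=1 col=8 char='d'

Answer: sand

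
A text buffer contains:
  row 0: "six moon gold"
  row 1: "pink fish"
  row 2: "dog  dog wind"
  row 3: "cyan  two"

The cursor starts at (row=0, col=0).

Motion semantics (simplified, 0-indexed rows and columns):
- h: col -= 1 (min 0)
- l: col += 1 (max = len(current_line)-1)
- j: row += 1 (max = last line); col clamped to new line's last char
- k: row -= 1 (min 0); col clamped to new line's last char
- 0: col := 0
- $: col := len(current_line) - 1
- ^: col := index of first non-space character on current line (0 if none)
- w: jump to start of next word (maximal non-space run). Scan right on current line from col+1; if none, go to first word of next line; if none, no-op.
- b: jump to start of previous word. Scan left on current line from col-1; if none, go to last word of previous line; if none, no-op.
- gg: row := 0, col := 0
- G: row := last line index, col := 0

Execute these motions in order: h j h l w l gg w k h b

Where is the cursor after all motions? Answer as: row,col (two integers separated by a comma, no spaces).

After 1 (h): row=0 col=0 char='s'
After 2 (j): row=1 col=0 char='p'
After 3 (h): row=1 col=0 char='p'
After 4 (l): row=1 col=1 char='i'
After 5 (w): row=1 col=5 char='f'
After 6 (l): row=1 col=6 char='i'
After 7 (gg): row=0 col=0 char='s'
After 8 (w): row=0 col=4 char='m'
After 9 (k): row=0 col=4 char='m'
After 10 (h): row=0 col=3 char='_'
After 11 (b): row=0 col=0 char='s'

Answer: 0,0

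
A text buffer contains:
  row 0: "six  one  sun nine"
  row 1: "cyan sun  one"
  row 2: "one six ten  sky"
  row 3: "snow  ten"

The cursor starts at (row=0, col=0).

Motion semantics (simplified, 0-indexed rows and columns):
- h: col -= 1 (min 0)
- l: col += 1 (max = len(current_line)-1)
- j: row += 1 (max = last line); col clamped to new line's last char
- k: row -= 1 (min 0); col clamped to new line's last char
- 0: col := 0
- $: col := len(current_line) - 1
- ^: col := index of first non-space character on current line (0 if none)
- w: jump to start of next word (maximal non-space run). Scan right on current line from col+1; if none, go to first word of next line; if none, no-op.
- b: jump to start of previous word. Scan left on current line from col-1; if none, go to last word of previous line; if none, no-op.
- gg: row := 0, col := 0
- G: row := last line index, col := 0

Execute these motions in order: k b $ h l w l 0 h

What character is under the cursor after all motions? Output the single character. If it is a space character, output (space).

After 1 (k): row=0 col=0 char='s'
After 2 (b): row=0 col=0 char='s'
After 3 ($): row=0 col=17 char='e'
After 4 (h): row=0 col=16 char='n'
After 5 (l): row=0 col=17 char='e'
After 6 (w): row=1 col=0 char='c'
After 7 (l): row=1 col=1 char='y'
After 8 (0): row=1 col=0 char='c'
After 9 (h): row=1 col=0 char='c'

Answer: c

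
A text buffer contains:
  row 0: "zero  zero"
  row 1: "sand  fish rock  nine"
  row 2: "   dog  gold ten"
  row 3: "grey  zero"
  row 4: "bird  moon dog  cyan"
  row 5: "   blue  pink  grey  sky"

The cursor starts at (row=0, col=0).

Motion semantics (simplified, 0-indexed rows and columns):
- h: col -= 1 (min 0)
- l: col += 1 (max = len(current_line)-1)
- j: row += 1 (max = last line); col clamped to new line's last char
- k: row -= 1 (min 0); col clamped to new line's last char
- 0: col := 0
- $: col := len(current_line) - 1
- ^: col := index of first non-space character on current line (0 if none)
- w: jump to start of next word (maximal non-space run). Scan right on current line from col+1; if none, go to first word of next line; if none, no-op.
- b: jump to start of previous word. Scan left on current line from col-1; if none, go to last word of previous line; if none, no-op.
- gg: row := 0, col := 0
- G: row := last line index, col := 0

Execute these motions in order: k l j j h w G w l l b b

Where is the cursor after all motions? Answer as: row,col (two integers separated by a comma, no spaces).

After 1 (k): row=0 col=0 char='z'
After 2 (l): row=0 col=1 char='e'
After 3 (j): row=1 col=1 char='a'
After 4 (j): row=2 col=1 char='_'
After 5 (h): row=2 col=0 char='_'
After 6 (w): row=2 col=3 char='d'
After 7 (G): row=5 col=0 char='_'
After 8 (w): row=5 col=3 char='b'
After 9 (l): row=5 col=4 char='l'
After 10 (l): row=5 col=5 char='u'
After 11 (b): row=5 col=3 char='b'
After 12 (b): row=4 col=16 char='c'

Answer: 4,16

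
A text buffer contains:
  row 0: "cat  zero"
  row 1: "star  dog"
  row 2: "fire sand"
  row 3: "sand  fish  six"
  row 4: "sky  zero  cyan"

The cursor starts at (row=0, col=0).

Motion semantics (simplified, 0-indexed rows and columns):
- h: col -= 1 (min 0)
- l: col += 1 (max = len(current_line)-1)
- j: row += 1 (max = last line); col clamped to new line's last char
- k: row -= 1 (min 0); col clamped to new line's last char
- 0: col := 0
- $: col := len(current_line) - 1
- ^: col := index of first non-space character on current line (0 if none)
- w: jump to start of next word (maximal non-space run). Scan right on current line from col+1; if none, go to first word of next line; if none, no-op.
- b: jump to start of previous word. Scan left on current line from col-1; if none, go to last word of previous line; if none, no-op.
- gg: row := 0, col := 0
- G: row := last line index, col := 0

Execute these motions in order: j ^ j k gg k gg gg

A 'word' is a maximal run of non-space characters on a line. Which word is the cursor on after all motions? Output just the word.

Answer: cat

Derivation:
After 1 (j): row=1 col=0 char='s'
After 2 (^): row=1 col=0 char='s'
After 3 (j): row=2 col=0 char='f'
After 4 (k): row=1 col=0 char='s'
After 5 (gg): row=0 col=0 char='c'
After 6 (k): row=0 col=0 char='c'
After 7 (gg): row=0 col=0 char='c'
After 8 (gg): row=0 col=0 char='c'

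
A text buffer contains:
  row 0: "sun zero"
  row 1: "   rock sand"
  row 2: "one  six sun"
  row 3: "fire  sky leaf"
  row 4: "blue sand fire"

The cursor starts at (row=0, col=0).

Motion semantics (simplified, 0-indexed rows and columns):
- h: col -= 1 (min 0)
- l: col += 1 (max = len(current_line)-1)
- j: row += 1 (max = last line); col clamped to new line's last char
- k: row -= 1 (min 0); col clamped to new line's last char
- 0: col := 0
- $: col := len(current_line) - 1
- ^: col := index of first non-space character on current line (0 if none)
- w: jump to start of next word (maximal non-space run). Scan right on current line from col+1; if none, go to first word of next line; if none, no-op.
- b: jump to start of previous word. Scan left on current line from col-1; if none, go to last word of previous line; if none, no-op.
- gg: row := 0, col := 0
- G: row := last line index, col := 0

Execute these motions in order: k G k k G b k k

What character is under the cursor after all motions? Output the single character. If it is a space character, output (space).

Answer: n

Derivation:
After 1 (k): row=0 col=0 char='s'
After 2 (G): row=4 col=0 char='b'
After 3 (k): row=3 col=0 char='f'
After 4 (k): row=2 col=0 char='o'
After 5 (G): row=4 col=0 char='b'
After 6 (b): row=3 col=10 char='l'
After 7 (k): row=2 col=10 char='u'
After 8 (k): row=1 col=10 char='n'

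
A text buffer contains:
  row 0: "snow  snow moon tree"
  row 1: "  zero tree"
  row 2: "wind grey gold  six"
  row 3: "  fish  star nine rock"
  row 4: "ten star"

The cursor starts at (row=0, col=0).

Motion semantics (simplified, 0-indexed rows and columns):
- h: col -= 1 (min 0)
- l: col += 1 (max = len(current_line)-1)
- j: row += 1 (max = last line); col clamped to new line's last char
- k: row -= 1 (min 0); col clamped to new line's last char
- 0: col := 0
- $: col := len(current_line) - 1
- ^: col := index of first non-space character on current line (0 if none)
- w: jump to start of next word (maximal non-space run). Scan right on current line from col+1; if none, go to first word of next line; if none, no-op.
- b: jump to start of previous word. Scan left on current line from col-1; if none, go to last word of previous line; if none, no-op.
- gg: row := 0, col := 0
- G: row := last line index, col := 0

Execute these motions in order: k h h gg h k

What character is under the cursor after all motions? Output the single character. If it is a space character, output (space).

Answer: s

Derivation:
After 1 (k): row=0 col=0 char='s'
After 2 (h): row=0 col=0 char='s'
After 3 (h): row=0 col=0 char='s'
After 4 (gg): row=0 col=0 char='s'
After 5 (h): row=0 col=0 char='s'
After 6 (k): row=0 col=0 char='s'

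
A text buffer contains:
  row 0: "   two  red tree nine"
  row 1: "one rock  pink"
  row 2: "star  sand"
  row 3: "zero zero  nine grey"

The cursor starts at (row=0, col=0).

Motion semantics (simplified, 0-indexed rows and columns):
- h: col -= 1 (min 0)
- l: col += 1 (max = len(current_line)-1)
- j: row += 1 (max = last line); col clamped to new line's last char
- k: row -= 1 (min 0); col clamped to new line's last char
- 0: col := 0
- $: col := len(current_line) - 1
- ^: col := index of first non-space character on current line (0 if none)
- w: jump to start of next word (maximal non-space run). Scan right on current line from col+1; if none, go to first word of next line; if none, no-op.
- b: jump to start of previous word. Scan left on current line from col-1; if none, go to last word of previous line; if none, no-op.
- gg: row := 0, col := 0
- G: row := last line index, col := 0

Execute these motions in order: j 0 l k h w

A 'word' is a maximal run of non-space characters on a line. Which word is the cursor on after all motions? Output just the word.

Answer: two

Derivation:
After 1 (j): row=1 col=0 char='o'
After 2 (0): row=1 col=0 char='o'
After 3 (l): row=1 col=1 char='n'
After 4 (k): row=0 col=1 char='_'
After 5 (h): row=0 col=0 char='_'
After 6 (w): row=0 col=3 char='t'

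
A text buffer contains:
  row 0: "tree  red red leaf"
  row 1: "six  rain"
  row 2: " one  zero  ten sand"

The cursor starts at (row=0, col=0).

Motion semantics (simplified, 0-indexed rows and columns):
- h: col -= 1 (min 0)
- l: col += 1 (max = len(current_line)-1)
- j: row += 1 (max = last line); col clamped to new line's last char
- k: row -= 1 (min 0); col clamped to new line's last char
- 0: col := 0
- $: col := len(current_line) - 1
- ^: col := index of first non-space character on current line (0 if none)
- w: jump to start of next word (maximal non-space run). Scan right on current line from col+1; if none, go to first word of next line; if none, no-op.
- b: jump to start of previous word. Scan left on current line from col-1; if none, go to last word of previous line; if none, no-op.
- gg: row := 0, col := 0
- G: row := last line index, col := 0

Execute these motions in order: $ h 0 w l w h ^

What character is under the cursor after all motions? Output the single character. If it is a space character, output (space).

Answer: t

Derivation:
After 1 ($): row=0 col=17 char='f'
After 2 (h): row=0 col=16 char='a'
After 3 (0): row=0 col=0 char='t'
After 4 (w): row=0 col=6 char='r'
After 5 (l): row=0 col=7 char='e'
After 6 (w): row=0 col=10 char='r'
After 7 (h): row=0 col=9 char='_'
After 8 (^): row=0 col=0 char='t'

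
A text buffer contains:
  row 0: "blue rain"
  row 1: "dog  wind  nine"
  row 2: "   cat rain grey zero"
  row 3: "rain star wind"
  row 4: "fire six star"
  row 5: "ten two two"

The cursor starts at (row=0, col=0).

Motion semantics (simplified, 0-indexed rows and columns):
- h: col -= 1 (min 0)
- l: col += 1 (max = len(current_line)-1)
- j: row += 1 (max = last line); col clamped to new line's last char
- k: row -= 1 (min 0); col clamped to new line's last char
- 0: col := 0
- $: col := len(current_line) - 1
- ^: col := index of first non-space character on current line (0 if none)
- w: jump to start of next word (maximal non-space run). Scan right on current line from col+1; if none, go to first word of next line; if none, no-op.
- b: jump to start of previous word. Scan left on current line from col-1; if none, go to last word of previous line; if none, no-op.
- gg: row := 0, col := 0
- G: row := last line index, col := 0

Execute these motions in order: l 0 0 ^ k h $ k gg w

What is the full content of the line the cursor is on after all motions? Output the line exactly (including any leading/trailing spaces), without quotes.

After 1 (l): row=0 col=1 char='l'
After 2 (0): row=0 col=0 char='b'
After 3 (0): row=0 col=0 char='b'
After 4 (^): row=0 col=0 char='b'
After 5 (k): row=0 col=0 char='b'
After 6 (h): row=0 col=0 char='b'
After 7 ($): row=0 col=8 char='n'
After 8 (k): row=0 col=8 char='n'
After 9 (gg): row=0 col=0 char='b'
After 10 (w): row=0 col=5 char='r'

Answer: blue rain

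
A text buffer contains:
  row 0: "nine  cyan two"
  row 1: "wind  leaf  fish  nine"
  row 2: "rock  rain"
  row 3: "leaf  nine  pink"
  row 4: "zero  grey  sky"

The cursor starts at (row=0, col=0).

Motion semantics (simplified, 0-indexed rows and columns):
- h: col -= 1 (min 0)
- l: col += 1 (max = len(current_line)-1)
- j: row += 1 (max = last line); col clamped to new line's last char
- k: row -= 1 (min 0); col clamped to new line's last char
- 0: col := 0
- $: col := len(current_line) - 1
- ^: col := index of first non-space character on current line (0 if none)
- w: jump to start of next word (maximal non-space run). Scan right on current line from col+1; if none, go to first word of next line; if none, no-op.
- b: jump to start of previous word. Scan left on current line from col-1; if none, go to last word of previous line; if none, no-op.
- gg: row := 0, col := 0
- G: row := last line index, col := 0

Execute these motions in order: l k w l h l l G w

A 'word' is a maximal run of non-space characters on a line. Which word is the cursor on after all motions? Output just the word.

After 1 (l): row=0 col=1 char='i'
After 2 (k): row=0 col=1 char='i'
After 3 (w): row=0 col=6 char='c'
After 4 (l): row=0 col=7 char='y'
After 5 (h): row=0 col=6 char='c'
After 6 (l): row=0 col=7 char='y'
After 7 (l): row=0 col=8 char='a'
After 8 (G): row=4 col=0 char='z'
After 9 (w): row=4 col=6 char='g'

Answer: grey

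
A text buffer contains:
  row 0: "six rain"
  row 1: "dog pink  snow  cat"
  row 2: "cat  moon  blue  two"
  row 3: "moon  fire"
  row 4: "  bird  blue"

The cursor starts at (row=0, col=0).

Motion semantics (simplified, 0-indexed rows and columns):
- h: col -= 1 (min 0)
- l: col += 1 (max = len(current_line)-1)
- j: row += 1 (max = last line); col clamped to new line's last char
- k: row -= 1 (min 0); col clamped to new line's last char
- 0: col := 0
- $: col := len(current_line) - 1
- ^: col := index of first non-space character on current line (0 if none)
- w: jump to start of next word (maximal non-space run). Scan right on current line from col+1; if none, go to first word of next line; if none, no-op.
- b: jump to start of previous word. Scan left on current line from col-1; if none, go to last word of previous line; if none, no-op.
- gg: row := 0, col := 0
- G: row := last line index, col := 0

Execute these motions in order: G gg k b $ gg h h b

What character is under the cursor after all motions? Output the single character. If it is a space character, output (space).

Answer: s

Derivation:
After 1 (G): row=4 col=0 char='_'
After 2 (gg): row=0 col=0 char='s'
After 3 (k): row=0 col=0 char='s'
After 4 (b): row=0 col=0 char='s'
After 5 ($): row=0 col=7 char='n'
After 6 (gg): row=0 col=0 char='s'
After 7 (h): row=0 col=0 char='s'
After 8 (h): row=0 col=0 char='s'
After 9 (b): row=0 col=0 char='s'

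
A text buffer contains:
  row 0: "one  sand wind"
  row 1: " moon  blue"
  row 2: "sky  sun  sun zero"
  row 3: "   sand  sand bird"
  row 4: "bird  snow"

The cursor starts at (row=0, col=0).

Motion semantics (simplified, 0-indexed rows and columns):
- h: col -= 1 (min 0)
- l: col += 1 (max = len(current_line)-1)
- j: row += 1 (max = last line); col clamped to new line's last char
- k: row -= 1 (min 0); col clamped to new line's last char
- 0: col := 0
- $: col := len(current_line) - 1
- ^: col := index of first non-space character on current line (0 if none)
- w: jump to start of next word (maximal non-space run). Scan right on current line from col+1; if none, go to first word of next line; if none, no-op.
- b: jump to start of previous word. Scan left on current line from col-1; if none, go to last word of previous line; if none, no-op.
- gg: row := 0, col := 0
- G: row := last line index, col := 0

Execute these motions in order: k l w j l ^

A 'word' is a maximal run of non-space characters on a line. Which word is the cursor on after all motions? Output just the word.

Answer: moon

Derivation:
After 1 (k): row=0 col=0 char='o'
After 2 (l): row=0 col=1 char='n'
After 3 (w): row=0 col=5 char='s'
After 4 (j): row=1 col=5 char='_'
After 5 (l): row=1 col=6 char='_'
After 6 (^): row=1 col=1 char='m'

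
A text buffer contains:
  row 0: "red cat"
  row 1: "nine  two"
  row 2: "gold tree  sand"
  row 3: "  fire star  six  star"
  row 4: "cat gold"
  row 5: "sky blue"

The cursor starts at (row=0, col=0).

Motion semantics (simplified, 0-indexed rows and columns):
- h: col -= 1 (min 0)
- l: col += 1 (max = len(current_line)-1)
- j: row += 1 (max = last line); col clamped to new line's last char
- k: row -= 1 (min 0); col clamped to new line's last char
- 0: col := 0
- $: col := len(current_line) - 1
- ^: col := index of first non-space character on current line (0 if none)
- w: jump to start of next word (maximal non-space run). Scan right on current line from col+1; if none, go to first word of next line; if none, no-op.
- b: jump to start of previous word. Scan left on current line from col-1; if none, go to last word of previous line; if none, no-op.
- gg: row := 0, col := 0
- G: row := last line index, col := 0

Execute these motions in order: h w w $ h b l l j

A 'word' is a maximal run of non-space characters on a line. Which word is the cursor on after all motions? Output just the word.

After 1 (h): row=0 col=0 char='r'
After 2 (w): row=0 col=4 char='c'
After 3 (w): row=1 col=0 char='n'
After 4 ($): row=1 col=8 char='o'
After 5 (h): row=1 col=7 char='w'
After 6 (b): row=1 col=6 char='t'
After 7 (l): row=1 col=7 char='w'
After 8 (l): row=1 col=8 char='o'
After 9 (j): row=2 col=8 char='e'

Answer: tree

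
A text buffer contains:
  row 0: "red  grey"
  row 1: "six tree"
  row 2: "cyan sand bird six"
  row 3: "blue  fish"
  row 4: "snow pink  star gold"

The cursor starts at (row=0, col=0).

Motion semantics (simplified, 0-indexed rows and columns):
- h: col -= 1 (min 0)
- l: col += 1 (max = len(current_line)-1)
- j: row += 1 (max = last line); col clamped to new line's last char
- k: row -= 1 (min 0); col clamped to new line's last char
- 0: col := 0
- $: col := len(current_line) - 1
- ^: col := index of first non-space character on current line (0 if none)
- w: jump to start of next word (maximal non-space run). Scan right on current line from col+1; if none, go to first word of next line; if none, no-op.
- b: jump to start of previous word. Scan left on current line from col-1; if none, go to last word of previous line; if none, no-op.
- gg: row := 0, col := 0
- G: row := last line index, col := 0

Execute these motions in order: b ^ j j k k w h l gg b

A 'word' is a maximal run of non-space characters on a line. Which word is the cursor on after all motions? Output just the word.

Answer: red

Derivation:
After 1 (b): row=0 col=0 char='r'
After 2 (^): row=0 col=0 char='r'
After 3 (j): row=1 col=0 char='s'
After 4 (j): row=2 col=0 char='c'
After 5 (k): row=1 col=0 char='s'
After 6 (k): row=0 col=0 char='r'
After 7 (w): row=0 col=5 char='g'
After 8 (h): row=0 col=4 char='_'
After 9 (l): row=0 col=5 char='g'
After 10 (gg): row=0 col=0 char='r'
After 11 (b): row=0 col=0 char='r'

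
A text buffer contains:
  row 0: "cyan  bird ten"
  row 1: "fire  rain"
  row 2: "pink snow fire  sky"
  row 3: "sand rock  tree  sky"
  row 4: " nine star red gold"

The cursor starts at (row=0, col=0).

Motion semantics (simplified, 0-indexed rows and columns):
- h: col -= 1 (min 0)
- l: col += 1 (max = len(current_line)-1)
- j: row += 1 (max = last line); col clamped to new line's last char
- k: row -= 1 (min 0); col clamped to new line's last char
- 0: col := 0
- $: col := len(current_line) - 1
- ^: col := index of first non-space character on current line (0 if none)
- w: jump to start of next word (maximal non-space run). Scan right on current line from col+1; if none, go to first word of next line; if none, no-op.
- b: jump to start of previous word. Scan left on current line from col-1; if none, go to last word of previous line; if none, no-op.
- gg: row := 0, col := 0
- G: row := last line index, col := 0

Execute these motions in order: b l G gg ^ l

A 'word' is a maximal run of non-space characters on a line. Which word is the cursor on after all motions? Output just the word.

Answer: cyan

Derivation:
After 1 (b): row=0 col=0 char='c'
After 2 (l): row=0 col=1 char='y'
After 3 (G): row=4 col=0 char='_'
After 4 (gg): row=0 col=0 char='c'
After 5 (^): row=0 col=0 char='c'
After 6 (l): row=0 col=1 char='y'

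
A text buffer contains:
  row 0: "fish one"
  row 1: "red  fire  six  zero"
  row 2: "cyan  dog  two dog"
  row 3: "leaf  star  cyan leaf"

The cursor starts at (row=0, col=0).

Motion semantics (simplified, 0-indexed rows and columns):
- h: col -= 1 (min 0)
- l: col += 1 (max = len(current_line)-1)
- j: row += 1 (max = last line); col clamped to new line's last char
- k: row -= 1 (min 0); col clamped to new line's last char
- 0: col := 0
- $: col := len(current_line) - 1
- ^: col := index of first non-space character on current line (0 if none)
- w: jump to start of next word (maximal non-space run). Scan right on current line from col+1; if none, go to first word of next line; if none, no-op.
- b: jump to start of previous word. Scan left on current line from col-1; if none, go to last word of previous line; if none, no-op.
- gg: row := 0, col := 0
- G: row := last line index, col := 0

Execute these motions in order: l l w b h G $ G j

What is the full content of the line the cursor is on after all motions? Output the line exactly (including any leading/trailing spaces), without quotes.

Answer: leaf  star  cyan leaf

Derivation:
After 1 (l): row=0 col=1 char='i'
After 2 (l): row=0 col=2 char='s'
After 3 (w): row=0 col=5 char='o'
After 4 (b): row=0 col=0 char='f'
After 5 (h): row=0 col=0 char='f'
After 6 (G): row=3 col=0 char='l'
After 7 ($): row=3 col=20 char='f'
After 8 (G): row=3 col=0 char='l'
After 9 (j): row=3 col=0 char='l'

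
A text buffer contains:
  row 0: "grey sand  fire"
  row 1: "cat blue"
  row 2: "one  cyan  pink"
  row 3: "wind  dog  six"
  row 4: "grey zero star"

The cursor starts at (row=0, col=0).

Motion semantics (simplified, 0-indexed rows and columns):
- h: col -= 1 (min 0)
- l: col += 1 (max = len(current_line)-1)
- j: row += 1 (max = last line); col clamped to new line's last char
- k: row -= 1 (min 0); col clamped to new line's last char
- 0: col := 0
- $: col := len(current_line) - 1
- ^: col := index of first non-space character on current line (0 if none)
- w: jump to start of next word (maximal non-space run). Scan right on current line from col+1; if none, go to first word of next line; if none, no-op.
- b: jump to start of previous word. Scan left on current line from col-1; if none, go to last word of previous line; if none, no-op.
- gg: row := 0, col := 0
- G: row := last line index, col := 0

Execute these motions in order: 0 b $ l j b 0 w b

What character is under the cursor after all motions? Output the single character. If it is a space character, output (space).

Answer: c

Derivation:
After 1 (0): row=0 col=0 char='g'
After 2 (b): row=0 col=0 char='g'
After 3 ($): row=0 col=14 char='e'
After 4 (l): row=0 col=14 char='e'
After 5 (j): row=1 col=7 char='e'
After 6 (b): row=1 col=4 char='b'
After 7 (0): row=1 col=0 char='c'
After 8 (w): row=1 col=4 char='b'
After 9 (b): row=1 col=0 char='c'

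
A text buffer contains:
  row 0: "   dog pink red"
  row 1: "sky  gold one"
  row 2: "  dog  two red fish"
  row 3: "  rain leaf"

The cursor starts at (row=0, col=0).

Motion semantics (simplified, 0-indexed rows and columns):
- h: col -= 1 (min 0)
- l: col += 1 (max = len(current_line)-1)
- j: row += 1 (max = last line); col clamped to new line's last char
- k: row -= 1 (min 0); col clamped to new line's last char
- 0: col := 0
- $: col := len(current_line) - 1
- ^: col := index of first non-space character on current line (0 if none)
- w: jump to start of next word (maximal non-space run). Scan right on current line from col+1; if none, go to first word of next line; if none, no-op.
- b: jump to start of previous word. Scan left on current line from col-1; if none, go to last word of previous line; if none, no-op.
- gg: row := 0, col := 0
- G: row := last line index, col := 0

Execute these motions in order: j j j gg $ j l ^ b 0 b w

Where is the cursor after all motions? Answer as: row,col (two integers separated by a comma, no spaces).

Answer: 0,3

Derivation:
After 1 (j): row=1 col=0 char='s'
After 2 (j): row=2 col=0 char='_'
After 3 (j): row=3 col=0 char='_'
After 4 (gg): row=0 col=0 char='_'
After 5 ($): row=0 col=14 char='d'
After 6 (j): row=1 col=12 char='e'
After 7 (l): row=1 col=12 char='e'
After 8 (^): row=1 col=0 char='s'
After 9 (b): row=0 col=12 char='r'
After 10 (0): row=0 col=0 char='_'
After 11 (b): row=0 col=0 char='_'
After 12 (w): row=0 col=3 char='d'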